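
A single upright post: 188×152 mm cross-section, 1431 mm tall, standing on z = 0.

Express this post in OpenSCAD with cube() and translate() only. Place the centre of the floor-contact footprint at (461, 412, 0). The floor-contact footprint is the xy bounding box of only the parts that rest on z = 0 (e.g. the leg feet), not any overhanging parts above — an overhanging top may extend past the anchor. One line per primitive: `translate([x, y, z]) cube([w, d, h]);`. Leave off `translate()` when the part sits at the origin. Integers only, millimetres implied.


translate([367, 336, 0]) cube([188, 152, 1431]);


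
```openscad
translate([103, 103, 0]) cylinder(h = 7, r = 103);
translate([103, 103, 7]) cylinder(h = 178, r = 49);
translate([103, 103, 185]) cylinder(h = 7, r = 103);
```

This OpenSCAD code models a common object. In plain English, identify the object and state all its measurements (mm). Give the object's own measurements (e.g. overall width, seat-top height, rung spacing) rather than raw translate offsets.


A spool: two coaxial disc flanges of radius 103 mm and thickness 7 mm, joined by a core cylinder of radius 49 mm and height 178 mm. The lower flange rests on z = 0 and the three cylinders share a vertical axis.


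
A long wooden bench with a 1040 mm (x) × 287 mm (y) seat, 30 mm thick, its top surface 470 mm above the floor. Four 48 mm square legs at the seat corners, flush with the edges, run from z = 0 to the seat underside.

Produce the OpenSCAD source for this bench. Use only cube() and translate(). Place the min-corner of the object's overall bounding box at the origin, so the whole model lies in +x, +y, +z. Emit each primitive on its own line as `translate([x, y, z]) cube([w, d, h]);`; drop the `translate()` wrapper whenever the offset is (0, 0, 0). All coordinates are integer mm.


translate([0, 0, 440]) cube([1040, 287, 30]);
cube([48, 48, 440]);
translate([0, 239, 0]) cube([48, 48, 440]);
translate([992, 0, 0]) cube([48, 48, 440]);
translate([992, 239, 0]) cube([48, 48, 440]);


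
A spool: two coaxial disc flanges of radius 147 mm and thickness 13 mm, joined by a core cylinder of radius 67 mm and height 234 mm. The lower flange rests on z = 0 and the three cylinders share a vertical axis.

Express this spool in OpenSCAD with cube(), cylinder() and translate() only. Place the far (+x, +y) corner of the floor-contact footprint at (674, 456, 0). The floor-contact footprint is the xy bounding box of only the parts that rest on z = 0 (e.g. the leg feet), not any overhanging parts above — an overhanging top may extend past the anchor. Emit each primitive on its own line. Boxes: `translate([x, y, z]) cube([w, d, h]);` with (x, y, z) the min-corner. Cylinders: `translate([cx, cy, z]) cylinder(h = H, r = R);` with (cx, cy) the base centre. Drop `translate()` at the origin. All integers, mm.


translate([527, 309, 0]) cylinder(h = 13, r = 147);
translate([527, 309, 13]) cylinder(h = 234, r = 67);
translate([527, 309, 247]) cylinder(h = 13, r = 147);


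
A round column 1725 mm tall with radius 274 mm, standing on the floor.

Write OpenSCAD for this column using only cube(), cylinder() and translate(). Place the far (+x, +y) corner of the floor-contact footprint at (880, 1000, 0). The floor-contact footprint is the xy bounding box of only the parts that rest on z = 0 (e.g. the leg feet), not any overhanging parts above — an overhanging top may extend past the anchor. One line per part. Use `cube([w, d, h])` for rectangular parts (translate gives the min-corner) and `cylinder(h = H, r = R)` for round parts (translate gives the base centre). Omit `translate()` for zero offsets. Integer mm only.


translate([606, 726, 0]) cylinder(h = 1725, r = 274);


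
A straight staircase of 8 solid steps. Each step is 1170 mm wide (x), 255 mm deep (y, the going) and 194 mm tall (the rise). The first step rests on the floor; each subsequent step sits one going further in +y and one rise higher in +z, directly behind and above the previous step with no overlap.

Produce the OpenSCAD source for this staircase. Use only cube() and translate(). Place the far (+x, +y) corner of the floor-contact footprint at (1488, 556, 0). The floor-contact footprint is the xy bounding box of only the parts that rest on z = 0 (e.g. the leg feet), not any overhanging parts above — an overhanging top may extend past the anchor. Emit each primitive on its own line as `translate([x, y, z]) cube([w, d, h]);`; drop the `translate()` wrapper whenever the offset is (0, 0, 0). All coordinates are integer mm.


translate([318, 301, 0]) cube([1170, 255, 194]);
translate([318, 556, 194]) cube([1170, 255, 194]);
translate([318, 811, 388]) cube([1170, 255, 194]);
translate([318, 1066, 582]) cube([1170, 255, 194]);
translate([318, 1321, 776]) cube([1170, 255, 194]);
translate([318, 1576, 970]) cube([1170, 255, 194]);
translate([318, 1831, 1164]) cube([1170, 255, 194]);
translate([318, 2086, 1358]) cube([1170, 255, 194]);


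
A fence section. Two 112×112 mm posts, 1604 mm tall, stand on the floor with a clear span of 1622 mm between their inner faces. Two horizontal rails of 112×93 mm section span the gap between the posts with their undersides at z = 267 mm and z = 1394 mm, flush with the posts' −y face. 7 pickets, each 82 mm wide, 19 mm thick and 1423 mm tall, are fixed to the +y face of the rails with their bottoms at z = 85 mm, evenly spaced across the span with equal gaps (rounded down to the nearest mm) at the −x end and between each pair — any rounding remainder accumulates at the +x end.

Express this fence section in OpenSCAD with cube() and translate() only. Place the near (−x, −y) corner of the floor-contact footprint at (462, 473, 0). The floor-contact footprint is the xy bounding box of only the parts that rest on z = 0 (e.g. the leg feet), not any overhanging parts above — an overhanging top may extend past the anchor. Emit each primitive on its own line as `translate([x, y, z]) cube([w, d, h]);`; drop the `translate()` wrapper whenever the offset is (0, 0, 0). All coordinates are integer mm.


translate([462, 473, 0]) cube([112, 112, 1604]);
translate([2196, 473, 0]) cube([112, 112, 1604]);
translate([574, 473, 267]) cube([1622, 112, 93]);
translate([574, 473, 1394]) cube([1622, 112, 93]);
translate([705, 585, 85]) cube([82, 19, 1423]);
translate([918, 585, 85]) cube([82, 19, 1423]);
translate([1131, 585, 85]) cube([82, 19, 1423]);
translate([1344, 585, 85]) cube([82, 19, 1423]);
translate([1557, 585, 85]) cube([82, 19, 1423]);
translate([1770, 585, 85]) cube([82, 19, 1423]);
translate([1983, 585, 85]) cube([82, 19, 1423]);


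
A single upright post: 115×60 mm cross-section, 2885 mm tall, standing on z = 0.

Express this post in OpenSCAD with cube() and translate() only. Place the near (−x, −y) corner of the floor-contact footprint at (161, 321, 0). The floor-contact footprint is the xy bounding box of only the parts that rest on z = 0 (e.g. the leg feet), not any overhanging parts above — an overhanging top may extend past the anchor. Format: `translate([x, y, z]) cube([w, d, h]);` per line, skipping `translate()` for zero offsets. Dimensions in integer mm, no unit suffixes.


translate([161, 321, 0]) cube([115, 60, 2885]);


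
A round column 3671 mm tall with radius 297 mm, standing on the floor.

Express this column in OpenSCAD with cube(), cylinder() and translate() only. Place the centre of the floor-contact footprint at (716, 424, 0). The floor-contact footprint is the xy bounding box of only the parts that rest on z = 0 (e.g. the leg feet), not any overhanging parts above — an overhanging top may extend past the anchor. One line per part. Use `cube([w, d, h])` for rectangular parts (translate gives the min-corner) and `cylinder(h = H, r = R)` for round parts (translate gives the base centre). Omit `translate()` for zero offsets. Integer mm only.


translate([716, 424, 0]) cylinder(h = 3671, r = 297);


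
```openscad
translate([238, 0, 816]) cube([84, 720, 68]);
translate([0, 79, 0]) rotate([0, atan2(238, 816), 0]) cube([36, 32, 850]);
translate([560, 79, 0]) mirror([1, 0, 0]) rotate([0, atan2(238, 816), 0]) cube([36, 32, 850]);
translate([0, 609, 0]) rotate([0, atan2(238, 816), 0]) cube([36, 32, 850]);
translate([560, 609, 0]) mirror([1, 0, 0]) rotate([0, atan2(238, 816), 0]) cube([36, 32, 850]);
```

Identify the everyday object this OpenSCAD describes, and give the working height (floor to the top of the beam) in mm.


A sawhorse. The overall height is 884 mm.

A beam across two mirrored pairs of raked legs — a sawhorse. The beam's underside is at z = 816 (matching the legs' vertical rise in atan2(238, 816)) and the beam is 68 mm tall, so its top is at 816 + 68 = 884 mm. The raked legs top out at the beam's underside, so that is the highest point.


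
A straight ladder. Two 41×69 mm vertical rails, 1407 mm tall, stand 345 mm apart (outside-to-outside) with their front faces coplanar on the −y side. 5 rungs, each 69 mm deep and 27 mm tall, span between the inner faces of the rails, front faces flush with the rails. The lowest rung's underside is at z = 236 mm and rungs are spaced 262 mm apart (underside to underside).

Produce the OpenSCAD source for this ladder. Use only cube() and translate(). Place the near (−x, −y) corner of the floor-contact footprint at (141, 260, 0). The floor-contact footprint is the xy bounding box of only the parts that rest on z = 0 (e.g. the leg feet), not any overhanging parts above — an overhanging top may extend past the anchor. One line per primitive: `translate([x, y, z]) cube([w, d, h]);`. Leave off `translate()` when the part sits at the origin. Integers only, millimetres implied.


translate([141, 260, 0]) cube([41, 69, 1407]);
translate([445, 260, 0]) cube([41, 69, 1407]);
translate([182, 260, 236]) cube([263, 69, 27]);
translate([182, 260, 498]) cube([263, 69, 27]);
translate([182, 260, 760]) cube([263, 69, 27]);
translate([182, 260, 1022]) cube([263, 69, 27]);
translate([182, 260, 1284]) cube([263, 69, 27]);


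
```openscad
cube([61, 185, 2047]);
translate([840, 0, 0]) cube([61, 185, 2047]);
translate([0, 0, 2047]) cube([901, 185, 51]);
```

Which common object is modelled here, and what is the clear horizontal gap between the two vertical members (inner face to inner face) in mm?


A door frame. The clear opening width is 779 mm.

Two 2047 mm tall posts with a header on top — a door frame. The left jamb is 61 mm wide at x = 0; the right jamb starts at x = 840. The clear opening is 840 − 61 = 779 mm.


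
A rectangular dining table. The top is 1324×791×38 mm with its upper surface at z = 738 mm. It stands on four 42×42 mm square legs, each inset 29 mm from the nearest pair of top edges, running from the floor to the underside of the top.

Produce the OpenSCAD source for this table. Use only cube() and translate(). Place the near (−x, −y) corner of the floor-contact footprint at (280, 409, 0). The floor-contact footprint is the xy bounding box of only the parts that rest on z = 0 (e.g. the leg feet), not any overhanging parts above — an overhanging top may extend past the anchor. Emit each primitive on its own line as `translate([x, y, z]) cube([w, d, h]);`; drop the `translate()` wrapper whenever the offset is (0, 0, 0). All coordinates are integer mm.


translate([251, 380, 700]) cube([1324, 791, 38]);
translate([280, 409, 0]) cube([42, 42, 700]);
translate([1504, 409, 0]) cube([42, 42, 700]);
translate([280, 1100, 0]) cube([42, 42, 700]);
translate([1504, 1100, 0]) cube([42, 42, 700]);


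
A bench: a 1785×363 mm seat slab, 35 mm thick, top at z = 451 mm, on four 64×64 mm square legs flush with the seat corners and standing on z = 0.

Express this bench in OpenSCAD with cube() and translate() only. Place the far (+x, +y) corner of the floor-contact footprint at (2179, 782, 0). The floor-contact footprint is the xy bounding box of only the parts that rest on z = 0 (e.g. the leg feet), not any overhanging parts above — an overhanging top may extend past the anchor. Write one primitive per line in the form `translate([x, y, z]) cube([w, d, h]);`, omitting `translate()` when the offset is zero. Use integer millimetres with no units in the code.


translate([394, 419, 416]) cube([1785, 363, 35]);
translate([394, 419, 0]) cube([64, 64, 416]);
translate([394, 718, 0]) cube([64, 64, 416]);
translate([2115, 419, 0]) cube([64, 64, 416]);
translate([2115, 718, 0]) cube([64, 64, 416]);


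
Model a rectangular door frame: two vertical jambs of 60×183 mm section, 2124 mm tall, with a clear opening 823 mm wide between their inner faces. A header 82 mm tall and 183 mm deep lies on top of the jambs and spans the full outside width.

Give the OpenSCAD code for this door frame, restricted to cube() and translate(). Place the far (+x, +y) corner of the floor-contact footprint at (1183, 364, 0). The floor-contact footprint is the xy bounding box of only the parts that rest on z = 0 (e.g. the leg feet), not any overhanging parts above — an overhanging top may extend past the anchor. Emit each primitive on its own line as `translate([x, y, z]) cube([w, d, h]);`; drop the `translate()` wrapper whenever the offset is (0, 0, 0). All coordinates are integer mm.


translate([240, 181, 0]) cube([60, 183, 2124]);
translate([1123, 181, 0]) cube([60, 183, 2124]);
translate([240, 181, 2124]) cube([943, 183, 82]);


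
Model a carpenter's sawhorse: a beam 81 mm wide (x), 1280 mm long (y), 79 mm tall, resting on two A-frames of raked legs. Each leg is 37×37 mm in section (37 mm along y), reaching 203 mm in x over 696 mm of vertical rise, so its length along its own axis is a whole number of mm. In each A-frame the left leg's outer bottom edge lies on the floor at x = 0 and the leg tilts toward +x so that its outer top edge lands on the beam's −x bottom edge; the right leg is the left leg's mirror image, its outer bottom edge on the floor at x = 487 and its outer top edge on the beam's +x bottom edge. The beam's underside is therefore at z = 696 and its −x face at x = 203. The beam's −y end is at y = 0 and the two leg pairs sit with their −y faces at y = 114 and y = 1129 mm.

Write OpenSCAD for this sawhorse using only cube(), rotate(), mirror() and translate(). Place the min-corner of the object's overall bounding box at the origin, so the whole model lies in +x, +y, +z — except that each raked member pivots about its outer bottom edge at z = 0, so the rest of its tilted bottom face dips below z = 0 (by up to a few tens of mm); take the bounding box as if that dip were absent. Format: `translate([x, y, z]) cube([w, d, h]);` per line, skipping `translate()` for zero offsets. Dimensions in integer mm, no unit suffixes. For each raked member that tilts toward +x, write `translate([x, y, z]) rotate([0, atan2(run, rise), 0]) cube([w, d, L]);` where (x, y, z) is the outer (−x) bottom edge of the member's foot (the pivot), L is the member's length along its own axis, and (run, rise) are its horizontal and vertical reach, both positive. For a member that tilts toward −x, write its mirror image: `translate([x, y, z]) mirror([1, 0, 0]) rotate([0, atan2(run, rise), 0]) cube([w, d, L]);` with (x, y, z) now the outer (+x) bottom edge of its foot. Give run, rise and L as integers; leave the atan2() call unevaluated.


translate([203, 0, 696]) cube([81, 1280, 79]);
translate([0, 114, 0]) rotate([0, atan2(203, 696), 0]) cube([37, 37, 725]);
translate([487, 114, 0]) mirror([1, 0, 0]) rotate([0, atan2(203, 696), 0]) cube([37, 37, 725]);
translate([0, 1129, 0]) rotate([0, atan2(203, 696), 0]) cube([37, 37, 725]);
translate([487, 1129, 0]) mirror([1, 0, 0]) rotate([0, atan2(203, 696), 0]) cube([37, 37, 725]);


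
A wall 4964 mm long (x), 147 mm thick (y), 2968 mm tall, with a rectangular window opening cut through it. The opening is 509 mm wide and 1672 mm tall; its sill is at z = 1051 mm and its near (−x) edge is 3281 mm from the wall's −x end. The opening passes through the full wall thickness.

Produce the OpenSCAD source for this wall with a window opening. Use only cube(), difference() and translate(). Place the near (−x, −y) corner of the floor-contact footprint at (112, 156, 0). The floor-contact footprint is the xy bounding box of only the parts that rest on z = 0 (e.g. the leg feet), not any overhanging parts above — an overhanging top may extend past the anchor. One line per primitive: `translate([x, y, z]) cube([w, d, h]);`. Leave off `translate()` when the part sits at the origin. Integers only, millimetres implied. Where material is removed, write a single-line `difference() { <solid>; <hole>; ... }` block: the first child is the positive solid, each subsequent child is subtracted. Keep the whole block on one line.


difference() { translate([112, 156, 0]) cube([4964, 147, 2968]); translate([3393, 156, 1051]) cube([509, 147, 1672]); }


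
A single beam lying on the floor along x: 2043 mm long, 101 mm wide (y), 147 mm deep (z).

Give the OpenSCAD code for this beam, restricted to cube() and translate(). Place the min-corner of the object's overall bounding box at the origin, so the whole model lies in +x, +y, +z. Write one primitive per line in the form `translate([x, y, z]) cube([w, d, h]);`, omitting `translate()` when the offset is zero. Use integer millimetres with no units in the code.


cube([2043, 101, 147]);


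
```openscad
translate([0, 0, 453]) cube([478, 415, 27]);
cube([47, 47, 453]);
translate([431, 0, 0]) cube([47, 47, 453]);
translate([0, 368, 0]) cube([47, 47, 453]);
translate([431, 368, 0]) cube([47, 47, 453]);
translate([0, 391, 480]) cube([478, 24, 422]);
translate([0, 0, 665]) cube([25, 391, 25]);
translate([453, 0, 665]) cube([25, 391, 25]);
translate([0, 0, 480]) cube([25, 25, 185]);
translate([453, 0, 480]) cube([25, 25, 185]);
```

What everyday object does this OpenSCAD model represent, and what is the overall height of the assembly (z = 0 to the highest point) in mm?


A chair. The overall height is 902 mm.

A slab on four corner posts with a tall panel at the back — a chair. The seat slab sits at z = 453 with thickness 27, and the 422 mm backrest starts at the seat top, so the overall height is 453 + 27 + 422 = 902 mm.


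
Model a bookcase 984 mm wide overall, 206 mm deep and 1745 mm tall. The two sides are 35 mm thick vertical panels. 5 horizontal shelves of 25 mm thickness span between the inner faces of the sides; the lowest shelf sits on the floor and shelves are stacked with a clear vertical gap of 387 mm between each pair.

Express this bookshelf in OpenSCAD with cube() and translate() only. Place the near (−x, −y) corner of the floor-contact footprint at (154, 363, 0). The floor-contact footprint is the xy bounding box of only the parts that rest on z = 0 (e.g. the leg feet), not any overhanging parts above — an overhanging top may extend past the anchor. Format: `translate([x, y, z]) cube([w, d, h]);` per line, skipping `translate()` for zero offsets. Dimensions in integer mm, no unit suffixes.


translate([154, 363, 0]) cube([35, 206, 1745]);
translate([1103, 363, 0]) cube([35, 206, 1745]);
translate([189, 363, 0]) cube([914, 206, 25]);
translate([189, 363, 412]) cube([914, 206, 25]);
translate([189, 363, 824]) cube([914, 206, 25]);
translate([189, 363, 1236]) cube([914, 206, 25]);
translate([189, 363, 1648]) cube([914, 206, 25]);


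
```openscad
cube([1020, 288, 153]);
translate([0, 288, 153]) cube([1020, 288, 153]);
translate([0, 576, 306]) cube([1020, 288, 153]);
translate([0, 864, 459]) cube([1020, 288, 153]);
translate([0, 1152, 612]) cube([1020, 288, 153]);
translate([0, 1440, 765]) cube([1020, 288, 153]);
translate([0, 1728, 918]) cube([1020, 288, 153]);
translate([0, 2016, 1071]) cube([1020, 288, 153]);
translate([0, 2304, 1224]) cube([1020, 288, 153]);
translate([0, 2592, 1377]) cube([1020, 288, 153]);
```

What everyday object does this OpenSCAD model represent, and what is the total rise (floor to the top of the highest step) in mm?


A staircase. The total rise is 1530 mm.

10 identical blocks, each offset up and back from the previous — a staircase. Each step is 153 mm tall and there are 10 of them, so the total rise is 10 × 153 = 1530 mm.


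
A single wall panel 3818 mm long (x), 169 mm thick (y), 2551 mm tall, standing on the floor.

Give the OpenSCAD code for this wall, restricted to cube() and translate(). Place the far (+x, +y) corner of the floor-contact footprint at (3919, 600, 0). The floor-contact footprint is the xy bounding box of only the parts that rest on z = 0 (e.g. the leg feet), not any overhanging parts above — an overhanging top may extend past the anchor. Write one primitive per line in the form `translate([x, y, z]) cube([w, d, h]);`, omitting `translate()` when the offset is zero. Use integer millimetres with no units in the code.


translate([101, 431, 0]) cube([3818, 169, 2551]);


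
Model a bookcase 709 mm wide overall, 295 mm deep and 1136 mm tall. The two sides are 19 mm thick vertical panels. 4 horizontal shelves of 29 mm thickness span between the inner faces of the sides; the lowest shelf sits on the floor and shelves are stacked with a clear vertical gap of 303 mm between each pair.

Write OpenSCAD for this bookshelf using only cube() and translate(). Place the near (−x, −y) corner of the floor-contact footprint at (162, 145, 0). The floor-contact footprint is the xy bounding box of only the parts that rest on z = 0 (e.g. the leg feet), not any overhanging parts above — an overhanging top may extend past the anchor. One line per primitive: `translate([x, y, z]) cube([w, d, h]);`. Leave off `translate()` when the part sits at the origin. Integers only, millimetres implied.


translate([162, 145, 0]) cube([19, 295, 1136]);
translate([852, 145, 0]) cube([19, 295, 1136]);
translate([181, 145, 0]) cube([671, 295, 29]);
translate([181, 145, 332]) cube([671, 295, 29]);
translate([181, 145, 664]) cube([671, 295, 29]);
translate([181, 145, 996]) cube([671, 295, 29]);


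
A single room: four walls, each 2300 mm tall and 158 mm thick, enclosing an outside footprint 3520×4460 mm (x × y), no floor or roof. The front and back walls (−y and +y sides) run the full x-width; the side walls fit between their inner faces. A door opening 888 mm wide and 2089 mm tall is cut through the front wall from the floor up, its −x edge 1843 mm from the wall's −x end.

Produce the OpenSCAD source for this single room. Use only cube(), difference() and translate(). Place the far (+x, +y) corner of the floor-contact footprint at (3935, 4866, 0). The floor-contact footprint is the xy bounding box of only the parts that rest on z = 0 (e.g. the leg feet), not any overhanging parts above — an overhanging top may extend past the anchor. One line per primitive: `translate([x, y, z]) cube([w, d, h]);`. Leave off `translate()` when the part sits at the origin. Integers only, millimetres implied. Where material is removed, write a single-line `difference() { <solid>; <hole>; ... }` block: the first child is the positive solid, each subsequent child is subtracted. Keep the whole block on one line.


difference() { translate([415, 406, 0]) cube([3520, 158, 2300]); translate([2258, 406, 0]) cube([888, 158, 2089]); }
translate([415, 4708, 0]) cube([3520, 158, 2300]);
translate([415, 564, 0]) cube([158, 4144, 2300]);
translate([3777, 564, 0]) cube([158, 4144, 2300]);


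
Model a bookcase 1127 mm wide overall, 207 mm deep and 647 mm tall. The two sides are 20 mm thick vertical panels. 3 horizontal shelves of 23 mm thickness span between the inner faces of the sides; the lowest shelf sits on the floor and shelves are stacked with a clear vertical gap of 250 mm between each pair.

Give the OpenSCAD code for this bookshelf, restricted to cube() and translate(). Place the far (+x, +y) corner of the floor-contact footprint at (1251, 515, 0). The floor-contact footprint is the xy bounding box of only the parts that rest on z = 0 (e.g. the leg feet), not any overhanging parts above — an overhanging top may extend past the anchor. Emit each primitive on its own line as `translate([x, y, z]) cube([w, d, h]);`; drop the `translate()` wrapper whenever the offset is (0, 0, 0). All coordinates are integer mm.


translate([124, 308, 0]) cube([20, 207, 647]);
translate([1231, 308, 0]) cube([20, 207, 647]);
translate([144, 308, 0]) cube([1087, 207, 23]);
translate([144, 308, 273]) cube([1087, 207, 23]);
translate([144, 308, 546]) cube([1087, 207, 23]);


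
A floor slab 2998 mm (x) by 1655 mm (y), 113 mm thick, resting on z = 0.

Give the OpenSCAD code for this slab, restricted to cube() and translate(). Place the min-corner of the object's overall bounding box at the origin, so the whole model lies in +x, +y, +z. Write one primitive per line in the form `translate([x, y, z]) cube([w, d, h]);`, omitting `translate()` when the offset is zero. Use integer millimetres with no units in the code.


cube([2998, 1655, 113]);


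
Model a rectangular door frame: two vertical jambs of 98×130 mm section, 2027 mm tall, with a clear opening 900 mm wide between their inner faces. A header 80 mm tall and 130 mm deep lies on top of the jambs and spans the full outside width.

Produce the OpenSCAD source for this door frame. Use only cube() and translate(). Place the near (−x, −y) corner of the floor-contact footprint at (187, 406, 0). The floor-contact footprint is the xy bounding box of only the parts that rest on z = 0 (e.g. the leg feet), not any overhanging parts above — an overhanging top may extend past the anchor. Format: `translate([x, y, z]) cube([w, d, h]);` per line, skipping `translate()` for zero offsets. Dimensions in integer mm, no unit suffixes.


translate([187, 406, 0]) cube([98, 130, 2027]);
translate([1185, 406, 0]) cube([98, 130, 2027]);
translate([187, 406, 2027]) cube([1096, 130, 80]);


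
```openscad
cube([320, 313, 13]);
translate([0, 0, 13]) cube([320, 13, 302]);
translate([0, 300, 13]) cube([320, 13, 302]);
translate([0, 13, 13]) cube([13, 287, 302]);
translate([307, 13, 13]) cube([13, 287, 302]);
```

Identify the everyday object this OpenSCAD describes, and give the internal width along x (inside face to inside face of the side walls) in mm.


An open box. The internal width is 294 mm.

A 320×313 base slab with four walls standing on it — an open box. The base is 320 mm wide and the walls are 13 mm thick, so the internal width is 320 − 2 × 13 = 294 mm.


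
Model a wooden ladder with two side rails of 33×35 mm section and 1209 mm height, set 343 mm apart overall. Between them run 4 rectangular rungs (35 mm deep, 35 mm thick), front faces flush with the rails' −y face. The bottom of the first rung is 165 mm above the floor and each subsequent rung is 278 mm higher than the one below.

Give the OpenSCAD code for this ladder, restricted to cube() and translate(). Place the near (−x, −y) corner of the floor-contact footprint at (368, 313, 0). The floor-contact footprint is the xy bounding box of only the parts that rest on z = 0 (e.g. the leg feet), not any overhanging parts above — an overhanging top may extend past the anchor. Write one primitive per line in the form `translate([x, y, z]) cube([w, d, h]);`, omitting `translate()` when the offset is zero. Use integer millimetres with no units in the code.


// rung span = 343 - 2*33 = 277
// rung[k] z = 165 + k*278
translate([368, 313, 0]) cube([33, 35, 1209]);
translate([678, 313, 0]) cube([33, 35, 1209]);
translate([401, 313, 165]) cube([277, 35, 35]);
translate([401, 313, 443]) cube([277, 35, 35]);
translate([401, 313, 721]) cube([277, 35, 35]);
translate([401, 313, 999]) cube([277, 35, 35]);


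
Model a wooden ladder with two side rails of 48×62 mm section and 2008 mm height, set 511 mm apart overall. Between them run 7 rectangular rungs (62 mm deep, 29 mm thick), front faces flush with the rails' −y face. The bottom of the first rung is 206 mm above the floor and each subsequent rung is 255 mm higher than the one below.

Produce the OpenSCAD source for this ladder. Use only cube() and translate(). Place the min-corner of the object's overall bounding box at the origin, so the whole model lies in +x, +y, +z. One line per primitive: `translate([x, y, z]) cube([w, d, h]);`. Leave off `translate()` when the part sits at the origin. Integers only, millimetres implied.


cube([48, 62, 2008]);
translate([463, 0, 0]) cube([48, 62, 2008]);
translate([48, 0, 206]) cube([415, 62, 29]);
translate([48, 0, 461]) cube([415, 62, 29]);
translate([48, 0, 716]) cube([415, 62, 29]);
translate([48, 0, 971]) cube([415, 62, 29]);
translate([48, 0, 1226]) cube([415, 62, 29]);
translate([48, 0, 1481]) cube([415, 62, 29]);
translate([48, 0, 1736]) cube([415, 62, 29]);


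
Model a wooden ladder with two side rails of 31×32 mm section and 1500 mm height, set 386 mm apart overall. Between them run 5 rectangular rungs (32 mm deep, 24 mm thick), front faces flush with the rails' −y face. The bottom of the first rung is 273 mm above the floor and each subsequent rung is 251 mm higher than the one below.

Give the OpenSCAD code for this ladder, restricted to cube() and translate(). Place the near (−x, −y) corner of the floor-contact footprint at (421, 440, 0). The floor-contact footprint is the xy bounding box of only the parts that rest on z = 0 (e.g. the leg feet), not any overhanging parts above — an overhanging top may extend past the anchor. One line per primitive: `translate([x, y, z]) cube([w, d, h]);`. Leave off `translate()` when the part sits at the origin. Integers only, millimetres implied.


translate([421, 440, 0]) cube([31, 32, 1500]);
translate([776, 440, 0]) cube([31, 32, 1500]);
translate([452, 440, 273]) cube([324, 32, 24]);
translate([452, 440, 524]) cube([324, 32, 24]);
translate([452, 440, 775]) cube([324, 32, 24]);
translate([452, 440, 1026]) cube([324, 32, 24]);
translate([452, 440, 1277]) cube([324, 32, 24]);


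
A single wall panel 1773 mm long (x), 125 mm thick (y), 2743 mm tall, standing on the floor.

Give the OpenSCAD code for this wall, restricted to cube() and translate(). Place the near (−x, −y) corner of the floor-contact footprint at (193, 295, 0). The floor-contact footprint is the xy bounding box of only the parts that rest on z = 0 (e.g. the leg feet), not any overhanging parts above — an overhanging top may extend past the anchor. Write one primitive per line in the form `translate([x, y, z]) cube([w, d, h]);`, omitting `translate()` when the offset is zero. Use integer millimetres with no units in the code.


translate([193, 295, 0]) cube([1773, 125, 2743]);


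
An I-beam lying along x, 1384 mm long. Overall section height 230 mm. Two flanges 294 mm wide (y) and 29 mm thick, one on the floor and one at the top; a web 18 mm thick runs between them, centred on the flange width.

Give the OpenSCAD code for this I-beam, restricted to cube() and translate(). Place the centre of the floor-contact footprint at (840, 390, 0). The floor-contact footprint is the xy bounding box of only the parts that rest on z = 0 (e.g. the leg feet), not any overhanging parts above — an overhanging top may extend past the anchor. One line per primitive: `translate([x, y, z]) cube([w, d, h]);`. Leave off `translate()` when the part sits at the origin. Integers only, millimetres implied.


translate([148, 243, 0]) cube([1384, 294, 29]);
translate([148, 381, 29]) cube([1384, 18, 172]);
translate([148, 243, 201]) cube([1384, 294, 29]);


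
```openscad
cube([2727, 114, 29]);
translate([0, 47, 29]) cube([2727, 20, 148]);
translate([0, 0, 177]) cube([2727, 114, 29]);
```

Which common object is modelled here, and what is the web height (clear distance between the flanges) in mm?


An I-beam. The web height is 148 mm.

Two wide flanges with a thin centred web — an I-beam. Overall 206 mm minus two 29 mm flanges gives a web of 206 − 2·29 = 148 mm.


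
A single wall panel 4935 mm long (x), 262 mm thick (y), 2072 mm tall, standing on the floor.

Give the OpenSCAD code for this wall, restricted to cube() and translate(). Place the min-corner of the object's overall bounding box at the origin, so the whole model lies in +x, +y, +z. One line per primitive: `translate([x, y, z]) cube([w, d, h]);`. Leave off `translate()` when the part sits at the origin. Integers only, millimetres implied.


cube([4935, 262, 2072]);


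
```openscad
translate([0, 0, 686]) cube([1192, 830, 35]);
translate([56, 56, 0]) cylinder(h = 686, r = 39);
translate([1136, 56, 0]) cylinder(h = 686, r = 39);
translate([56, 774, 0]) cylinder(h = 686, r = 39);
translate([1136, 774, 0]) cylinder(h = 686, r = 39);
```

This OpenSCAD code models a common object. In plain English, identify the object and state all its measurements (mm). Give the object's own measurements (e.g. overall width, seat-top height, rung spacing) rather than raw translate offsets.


A table: top 1192 mm (x) × 830 mm (y), 35 mm thick, upper face at z = 721 mm, on four round legs of 78 mm diameter, each leg's bounding box inset 17 mm from the nearest pair of top edges from z = 0 to the bottom of the top.


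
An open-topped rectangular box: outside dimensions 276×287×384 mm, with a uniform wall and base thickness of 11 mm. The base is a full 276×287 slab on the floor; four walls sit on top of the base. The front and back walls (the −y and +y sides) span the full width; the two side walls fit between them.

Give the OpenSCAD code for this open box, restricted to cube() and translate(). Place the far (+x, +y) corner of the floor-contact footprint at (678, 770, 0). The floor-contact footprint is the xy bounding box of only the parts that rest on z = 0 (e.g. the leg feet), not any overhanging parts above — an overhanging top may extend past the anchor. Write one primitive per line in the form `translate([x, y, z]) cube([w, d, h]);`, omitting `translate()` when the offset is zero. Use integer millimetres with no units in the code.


translate([402, 483, 0]) cube([276, 287, 11]);
translate([402, 483, 11]) cube([276, 11, 373]);
translate([402, 759, 11]) cube([276, 11, 373]);
translate([402, 494, 11]) cube([11, 265, 373]);
translate([667, 494, 11]) cube([11, 265, 373]);


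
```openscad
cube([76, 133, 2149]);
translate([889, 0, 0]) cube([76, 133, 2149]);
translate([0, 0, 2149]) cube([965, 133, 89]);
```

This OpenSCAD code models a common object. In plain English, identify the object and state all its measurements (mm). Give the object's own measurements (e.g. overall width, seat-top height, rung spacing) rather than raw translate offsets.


A door frame. The clear opening is 813 mm wide and 2149 mm high. Two 76 mm wide jambs, 133 mm deep, stand either side of the opening from the floor to the top of the opening. A 89 mm thick head sits across the top of both jambs, spanning the full outside width of the frame.


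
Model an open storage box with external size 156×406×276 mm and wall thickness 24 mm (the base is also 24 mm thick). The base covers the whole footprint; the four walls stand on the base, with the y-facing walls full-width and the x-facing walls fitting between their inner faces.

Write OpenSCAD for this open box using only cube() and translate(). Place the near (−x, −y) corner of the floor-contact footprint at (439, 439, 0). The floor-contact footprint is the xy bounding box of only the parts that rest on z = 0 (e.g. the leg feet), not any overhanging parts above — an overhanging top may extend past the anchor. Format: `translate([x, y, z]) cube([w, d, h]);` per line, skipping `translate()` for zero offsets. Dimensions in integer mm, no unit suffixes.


translate([439, 439, 0]) cube([156, 406, 24]);
translate([439, 439, 24]) cube([156, 24, 252]);
translate([439, 821, 24]) cube([156, 24, 252]);
translate([439, 463, 24]) cube([24, 358, 252]);
translate([571, 463, 24]) cube([24, 358, 252]);


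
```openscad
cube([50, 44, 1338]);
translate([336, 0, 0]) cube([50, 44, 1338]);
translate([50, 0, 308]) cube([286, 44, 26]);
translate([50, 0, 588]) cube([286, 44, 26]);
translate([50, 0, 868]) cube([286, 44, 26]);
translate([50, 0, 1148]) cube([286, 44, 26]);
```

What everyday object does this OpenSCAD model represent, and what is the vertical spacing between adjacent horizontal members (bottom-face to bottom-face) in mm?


A ladder. The rung spacing is 280 mm.

Two tall 50×44 posts with 4 short bars between them — a ladder. Adjacent rungs sit at z = 308 and z = 588, so the spacing is 588 − 308 = 280 mm.


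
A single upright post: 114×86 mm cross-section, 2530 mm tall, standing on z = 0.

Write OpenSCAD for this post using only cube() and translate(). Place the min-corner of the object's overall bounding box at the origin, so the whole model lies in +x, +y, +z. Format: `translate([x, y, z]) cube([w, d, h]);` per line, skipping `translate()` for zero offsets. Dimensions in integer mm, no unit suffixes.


cube([114, 86, 2530]);


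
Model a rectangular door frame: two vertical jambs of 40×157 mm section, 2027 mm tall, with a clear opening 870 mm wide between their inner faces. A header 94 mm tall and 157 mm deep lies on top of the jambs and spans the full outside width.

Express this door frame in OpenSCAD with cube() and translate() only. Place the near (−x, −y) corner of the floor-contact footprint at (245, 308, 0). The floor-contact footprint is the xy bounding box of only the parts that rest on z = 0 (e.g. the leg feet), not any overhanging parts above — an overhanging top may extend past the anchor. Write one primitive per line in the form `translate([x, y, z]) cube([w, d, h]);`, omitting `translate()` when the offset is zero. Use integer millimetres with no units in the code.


translate([245, 308, 0]) cube([40, 157, 2027]);
translate([1155, 308, 0]) cube([40, 157, 2027]);
translate([245, 308, 2027]) cube([950, 157, 94]);


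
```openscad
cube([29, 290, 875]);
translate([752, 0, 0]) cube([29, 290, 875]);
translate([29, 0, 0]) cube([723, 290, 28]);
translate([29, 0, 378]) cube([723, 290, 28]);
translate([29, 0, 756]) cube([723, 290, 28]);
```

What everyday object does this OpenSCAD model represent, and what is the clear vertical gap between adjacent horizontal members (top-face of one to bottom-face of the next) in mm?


A bookshelf. The clear shelf gap is 350 mm.

Two tall side panels with 3 horizontal boards between them — a bookshelf. The first two shelf undersides are at z = 0 and z = 378; with shelf thickness 28, the clear gap is 378 − 0 − 28 = 350 mm.


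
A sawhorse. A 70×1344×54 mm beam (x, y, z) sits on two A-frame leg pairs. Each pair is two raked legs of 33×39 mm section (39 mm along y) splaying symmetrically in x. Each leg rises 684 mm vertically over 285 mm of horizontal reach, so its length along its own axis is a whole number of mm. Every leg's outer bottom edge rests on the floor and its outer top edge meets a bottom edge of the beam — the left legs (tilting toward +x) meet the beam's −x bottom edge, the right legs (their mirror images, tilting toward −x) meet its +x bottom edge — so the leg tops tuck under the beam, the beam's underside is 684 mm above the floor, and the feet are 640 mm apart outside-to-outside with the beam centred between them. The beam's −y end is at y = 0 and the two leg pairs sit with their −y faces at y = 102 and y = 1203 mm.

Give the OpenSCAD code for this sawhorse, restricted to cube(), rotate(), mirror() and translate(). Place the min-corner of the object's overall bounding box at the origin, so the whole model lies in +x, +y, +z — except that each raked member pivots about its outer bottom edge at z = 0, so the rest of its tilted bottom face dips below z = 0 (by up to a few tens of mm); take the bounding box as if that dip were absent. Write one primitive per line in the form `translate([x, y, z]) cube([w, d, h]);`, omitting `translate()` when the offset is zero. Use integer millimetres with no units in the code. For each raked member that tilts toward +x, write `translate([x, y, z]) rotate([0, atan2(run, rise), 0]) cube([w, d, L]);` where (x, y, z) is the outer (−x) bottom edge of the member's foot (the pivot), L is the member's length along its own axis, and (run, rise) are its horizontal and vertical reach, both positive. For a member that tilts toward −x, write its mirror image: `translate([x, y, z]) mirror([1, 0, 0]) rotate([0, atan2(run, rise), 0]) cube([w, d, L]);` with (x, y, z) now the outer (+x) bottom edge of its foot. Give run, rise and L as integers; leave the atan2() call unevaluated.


translate([285, 0, 684]) cube([70, 1344, 54]);
translate([0, 102, 0]) rotate([0, atan2(285, 684), 0]) cube([33, 39, 741]);
translate([640, 102, 0]) mirror([1, 0, 0]) rotate([0, atan2(285, 684), 0]) cube([33, 39, 741]);
translate([0, 1203, 0]) rotate([0, atan2(285, 684), 0]) cube([33, 39, 741]);
translate([640, 1203, 0]) mirror([1, 0, 0]) rotate([0, atan2(285, 684), 0]) cube([33, 39, 741]);
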